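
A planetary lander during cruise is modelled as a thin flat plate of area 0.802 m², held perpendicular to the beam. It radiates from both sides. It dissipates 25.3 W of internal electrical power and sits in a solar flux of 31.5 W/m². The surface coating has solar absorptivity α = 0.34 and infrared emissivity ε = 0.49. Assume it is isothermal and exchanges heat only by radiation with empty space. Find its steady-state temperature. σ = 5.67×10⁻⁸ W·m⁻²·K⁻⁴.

T ≈ 166 K

At steady state, absorbed solar power + internal power = radiated power.
Absorbed: α·S·A_cross = 0.34·31.5·0.8020 = 8.589 W (cross-section A).
Total input = 8.589 + 25.3 = 33.89 W.
Radiated: εσ·A_surf·T⁴ with A_surf = 2A = 1.604 m².
T⁴ = 33.89/(0.49·5.67×10⁻⁸·1.604) = 7.605×10⁸ K⁴.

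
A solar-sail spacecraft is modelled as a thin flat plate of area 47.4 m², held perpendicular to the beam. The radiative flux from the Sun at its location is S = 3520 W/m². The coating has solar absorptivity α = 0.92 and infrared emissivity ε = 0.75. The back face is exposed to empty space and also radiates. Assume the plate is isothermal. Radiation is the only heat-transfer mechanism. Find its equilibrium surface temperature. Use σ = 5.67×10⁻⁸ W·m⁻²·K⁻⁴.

At equilibrium, absorbed power = emitted power.
Absorbing cross-section = A = 47.40 m²; emitting surface = 2A = 94.80 m² (ratio 2).
αS·A_cross = εσ·A_surf·T⁴  ⇒  T⁴ = αS/(ε·2σ).
T⁴ = 0.920·3520/(0.75·2·5.67×10⁻⁸) = 3.808×10¹⁰ K⁴.
T = (3.808×10¹⁰)^(1/4).

T ≈ 442 K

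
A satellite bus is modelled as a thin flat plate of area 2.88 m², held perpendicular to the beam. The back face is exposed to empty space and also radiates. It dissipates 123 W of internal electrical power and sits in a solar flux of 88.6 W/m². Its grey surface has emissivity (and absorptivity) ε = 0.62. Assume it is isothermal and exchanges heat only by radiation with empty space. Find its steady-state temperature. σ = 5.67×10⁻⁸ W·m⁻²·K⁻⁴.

T ≈ 193 K

At steady state, absorbed solar power + internal power = radiated power.
Absorbed: α·S·A_cross = 0.62·88.6·2.880 = 158.2 W (cross-section A).
Total input = 158.2 + 123 = 281.2 W.
Radiated: εσ·A_surf·T⁴ with A_surf = 2A = 5.760 m².
T⁴ = 281.2/(0.62·5.67×10⁻⁸·5.760) = 1.389×10⁹ K⁴.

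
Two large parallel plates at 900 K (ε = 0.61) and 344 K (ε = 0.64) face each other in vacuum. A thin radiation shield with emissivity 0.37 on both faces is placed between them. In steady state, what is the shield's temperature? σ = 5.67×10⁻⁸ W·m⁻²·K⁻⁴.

T_s ≈ 759 K

In steady state the net flux on the hot side equals that on the cold side.
σ(T₁⁴−T_s⁴)/D₁ = σ(T_s⁴−T₂⁴)/D₂, with D₁ = 1/ε₁+1/ε_s−1 = 3.342, D₂ = 1/ε_s+1/ε₂−1 = 3.265.
Solve for T_s⁴: T_s⁴ = (D₂·T₁⁴ + D₁·T₂⁴)/(D₁+D₂) = 3.313×10¹¹ K⁴.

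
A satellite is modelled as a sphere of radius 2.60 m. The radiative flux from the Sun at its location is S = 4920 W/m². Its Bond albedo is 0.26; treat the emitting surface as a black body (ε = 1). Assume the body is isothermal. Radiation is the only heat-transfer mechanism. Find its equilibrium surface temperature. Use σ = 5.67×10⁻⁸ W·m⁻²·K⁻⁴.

At equilibrium, absorbed power = emitted power.
Absorbing cross-section = πr² = 21.24 m²; emitting surface = 4πr² = 84.95 m² (ratio 4).
(1−a)S·A_cross = εσ·A_surf·T⁴  ⇒  T⁴ = (1−a)S/(4σ).
T⁴ = 0.740·4920/(4·5.67×10⁻⁸) = 1.605×10¹⁰ K⁴.
T = (1.605×10¹⁰)^(1/4).

T ≈ 356 K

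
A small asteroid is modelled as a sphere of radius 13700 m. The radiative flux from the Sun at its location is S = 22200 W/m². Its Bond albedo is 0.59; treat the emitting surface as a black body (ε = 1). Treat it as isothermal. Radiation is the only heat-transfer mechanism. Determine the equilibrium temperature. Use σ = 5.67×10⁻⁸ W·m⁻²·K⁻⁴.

T ≈ 448 K

At equilibrium, absorbed power = emitted power.
Absorbing cross-section = πr² = 5.896×10⁸ m²; emitting surface = 4πr² = 2.359×10⁹ m² (ratio 4).
(1−a)S·A_cross = εσ·A_surf·T⁴  ⇒  T⁴ = (1−a)S/(4σ).
T⁴ = 0.410·22200/(4·5.67×10⁻⁸) = 4.013×10¹⁰ K⁴.
T = (4.013×10¹⁰)^(1/4).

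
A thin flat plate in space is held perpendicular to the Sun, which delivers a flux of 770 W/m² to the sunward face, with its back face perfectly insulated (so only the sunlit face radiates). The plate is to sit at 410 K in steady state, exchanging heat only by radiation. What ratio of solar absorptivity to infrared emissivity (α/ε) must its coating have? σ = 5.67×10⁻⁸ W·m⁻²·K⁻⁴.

α/ε ≈ 2.08

Balance: αS·A = εσ·1A·T⁴ ⇒ α/ε = σT⁴/S.
α/ε = 5.67×10⁻⁸·(410)⁴/770 = 5.67×10⁻⁸·2.826×10¹⁰/770.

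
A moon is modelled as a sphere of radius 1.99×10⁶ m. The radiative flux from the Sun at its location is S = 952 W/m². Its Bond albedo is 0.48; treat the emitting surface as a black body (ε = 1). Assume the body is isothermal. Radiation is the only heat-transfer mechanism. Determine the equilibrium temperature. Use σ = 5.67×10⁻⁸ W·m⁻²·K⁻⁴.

At equilibrium, absorbed power = emitted power.
Absorbing cross-section = πr² = 1.244×10¹³ m²; emitting surface = 4πr² = 4.976×10¹³ m² (ratio 4).
(1−a)S·A_cross = εσ·A_surf·T⁴  ⇒  T⁴ = (1−a)S/(4σ).
T⁴ = 0.520·952/(4·5.67×10⁻⁸) = 2.183×10⁹ K⁴.
T = (2.183×10⁹)^(1/4).

T ≈ 216 K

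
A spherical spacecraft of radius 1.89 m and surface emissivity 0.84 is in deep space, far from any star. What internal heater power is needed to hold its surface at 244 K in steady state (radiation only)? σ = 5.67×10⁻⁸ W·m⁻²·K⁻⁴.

P = εσ·4πr²·T⁴.
4πr² = 44.89 m²; T⁴ = 3.545×10⁹ K⁴.
P = 0.84·5.67×10⁻⁸·44.89·3.545×10⁹.

P ≈ 7580 W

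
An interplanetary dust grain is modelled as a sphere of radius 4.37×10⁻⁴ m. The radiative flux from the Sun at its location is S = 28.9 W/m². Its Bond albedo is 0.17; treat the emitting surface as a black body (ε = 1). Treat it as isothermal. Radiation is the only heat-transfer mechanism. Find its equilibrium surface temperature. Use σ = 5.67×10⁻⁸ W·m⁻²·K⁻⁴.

At equilibrium, absorbed power = emitted power.
Absorbing cross-section = πr² = 5.999×10⁻⁷ m²; emitting surface = 4πr² = 2.400×10⁻⁶ m² (ratio 4).
(1−a)S·A_cross = εσ·A_surf·T⁴  ⇒  T⁴ = (1−a)S/(4σ).
T⁴ = 0.830·28.9/(4·5.67×10⁻⁸) = 1.058×10⁸ K⁴.
T = (1.058×10⁸)^(1/4).

T ≈ 101 K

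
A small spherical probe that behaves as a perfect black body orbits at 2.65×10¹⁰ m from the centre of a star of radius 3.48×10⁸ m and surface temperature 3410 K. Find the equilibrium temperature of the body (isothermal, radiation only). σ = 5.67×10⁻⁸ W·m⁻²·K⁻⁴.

The star's surface emits σT_*⁴; at distance d the flux is S = σT_*⁴(R_*/d)².
S = 5.67×10⁻⁸·(3410)⁴·(3.48×10⁸/2.65×10¹⁰)² = 1322 W/m².
For an isothermal sphere T⁴ = (1−a)S/(4σ) = 5.829×10⁹ K⁴.

T ≈ 276 K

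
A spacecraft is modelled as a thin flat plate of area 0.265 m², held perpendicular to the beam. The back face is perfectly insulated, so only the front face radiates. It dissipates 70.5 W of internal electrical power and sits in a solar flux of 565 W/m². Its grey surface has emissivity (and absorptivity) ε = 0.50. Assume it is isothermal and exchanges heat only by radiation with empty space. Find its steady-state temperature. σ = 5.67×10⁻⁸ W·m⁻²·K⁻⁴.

At steady state, absorbed solar power + internal power = radiated power.
Absorbed: α·S·A_cross = 0.50·565·0.2650 = 74.86 W (cross-section A).
Total input = 74.86 + 70.5 = 145.4 W.
Radiated: εσ·A_surf·T⁴ with A_surf = A = 0.2650 m².
T⁴ = 145.4/(0.50·5.67×10⁻⁸·0.2650) = 1.935×10¹⁰ K⁴.

T ≈ 373 K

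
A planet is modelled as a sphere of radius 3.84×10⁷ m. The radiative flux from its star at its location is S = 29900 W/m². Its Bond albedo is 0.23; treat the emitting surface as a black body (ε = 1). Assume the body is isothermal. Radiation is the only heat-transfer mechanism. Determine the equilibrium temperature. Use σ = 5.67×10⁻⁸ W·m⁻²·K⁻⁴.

At equilibrium, absorbed power = emitted power.
Absorbing cross-section = πr² = 4.632×10¹⁵ m²; emitting surface = 4πr² = 1.853×10¹⁶ m² (ratio 4).
(1−a)S·A_cross = εσ·A_surf·T⁴  ⇒  T⁴ = (1−a)S/(4σ).
T⁴ = 0.770·29900/(4·5.67×10⁻⁸) = 1.015×10¹¹ K⁴.
T = (1.015×10¹¹)^(1/4).

T ≈ 564 K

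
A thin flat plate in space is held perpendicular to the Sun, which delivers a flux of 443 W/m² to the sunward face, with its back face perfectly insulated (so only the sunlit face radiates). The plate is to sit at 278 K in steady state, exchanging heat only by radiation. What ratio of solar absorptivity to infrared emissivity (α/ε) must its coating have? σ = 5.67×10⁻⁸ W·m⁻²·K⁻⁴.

α/ε ≈ 0.764

Balance: αS·A = εσ·1A·T⁴ ⇒ α/ε = σT⁴/S.
α/ε = 5.67×10⁻⁸·(278)⁴/443 = 5.67×10⁻⁸·5.973×10⁹/443.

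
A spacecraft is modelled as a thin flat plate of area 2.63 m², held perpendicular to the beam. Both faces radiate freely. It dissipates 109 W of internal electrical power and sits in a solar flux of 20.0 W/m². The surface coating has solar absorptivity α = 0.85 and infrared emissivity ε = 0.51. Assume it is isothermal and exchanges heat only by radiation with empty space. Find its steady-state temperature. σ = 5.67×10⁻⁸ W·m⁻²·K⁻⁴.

T ≈ 178 K

At steady state, absorbed solar power + internal power = radiated power.
Absorbed: α·S·A_cross = 0.85·20.0·2.630 = 44.71 W (cross-section A).
Total input = 44.71 + 109 = 153.7 W.
Radiated: εσ·A_surf·T⁴ with A_surf = 2A = 5.260 m².
T⁴ = 153.7/(0.51·5.67×10⁻⁸·5.260) = 1.011×10⁹ K⁴.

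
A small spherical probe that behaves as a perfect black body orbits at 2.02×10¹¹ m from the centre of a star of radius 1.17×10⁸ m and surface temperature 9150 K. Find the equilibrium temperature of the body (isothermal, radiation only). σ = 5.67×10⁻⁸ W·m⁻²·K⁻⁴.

The star's surface emits σT_*⁴; at distance d the flux is S = σT_*⁴(R_*/d)².
S = 5.67×10⁻⁸·(9150)⁴·(1.17×10⁸/2.02×10¹¹)² = 133.3 W/m².
For an isothermal sphere T⁴ = (1−a)S/(4σ) = 5.879×10⁸ K⁴.

T ≈ 156 K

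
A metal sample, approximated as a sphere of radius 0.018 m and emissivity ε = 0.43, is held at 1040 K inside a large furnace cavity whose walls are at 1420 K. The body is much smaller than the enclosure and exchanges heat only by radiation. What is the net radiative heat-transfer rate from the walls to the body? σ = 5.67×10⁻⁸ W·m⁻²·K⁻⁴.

For a small grey body in a large enclosure: P_net = εσA(T_body⁴ − T_wall⁴).
A = 4πr² = 0.004072 m²; T_body⁴ − T_wall⁴ = 1.170×10¹² − 4.066×10¹² = -2.896×10¹² K⁴.
|P_net| = 0.43·5.67×10⁻⁸·0.004072·2.896×10¹².

P_net ≈ 287 W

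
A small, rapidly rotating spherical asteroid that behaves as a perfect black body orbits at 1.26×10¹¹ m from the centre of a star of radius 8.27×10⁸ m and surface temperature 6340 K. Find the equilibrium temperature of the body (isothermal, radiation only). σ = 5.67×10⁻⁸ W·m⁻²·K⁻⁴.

The star's surface emits σT_*⁴; at distance d the flux is S = σT_*⁴(R_*/d)².
S = 5.67×10⁻⁸·(6340)⁴·(8.27×10⁸/1.26×10¹¹)² = 3946 W/m².
For an isothermal sphere T⁴ = (1−a)S/(4σ) = 1.740×10¹⁰ K⁴.

T ≈ 363 K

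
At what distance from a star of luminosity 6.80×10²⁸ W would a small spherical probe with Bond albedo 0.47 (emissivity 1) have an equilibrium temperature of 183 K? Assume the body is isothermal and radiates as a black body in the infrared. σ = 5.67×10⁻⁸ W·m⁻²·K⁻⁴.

d ≈ 3.36×10¹² m

For an isothermal black-emitting sphere, (1−a)S·πr² = σ·4πr²·T⁴ ⇒ S = 4σT⁴/(1−a).
S = 4·5.67×10⁻⁸·(183)⁴/0.530 = 479.9 W/m².
Flux falls as S = L/(4πd²), so d = √(L/(4πS)) = √(6.80×10²⁸/(4π·479.9)).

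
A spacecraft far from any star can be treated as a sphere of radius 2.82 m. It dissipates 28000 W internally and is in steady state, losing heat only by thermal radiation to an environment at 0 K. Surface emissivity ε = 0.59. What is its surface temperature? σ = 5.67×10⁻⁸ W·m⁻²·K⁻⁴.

T ≈ 303 K

Steady state: internal power = radiated power, P = εσA T⁴.
Radiating area A = 4πr² = 99.93 m².
T⁴ = P/(εσA) = 28000/(0.59·5.67×10⁻⁸·99.93) = 8.376×10⁹ K⁴.
T = (8.376×10⁹)^(1/4).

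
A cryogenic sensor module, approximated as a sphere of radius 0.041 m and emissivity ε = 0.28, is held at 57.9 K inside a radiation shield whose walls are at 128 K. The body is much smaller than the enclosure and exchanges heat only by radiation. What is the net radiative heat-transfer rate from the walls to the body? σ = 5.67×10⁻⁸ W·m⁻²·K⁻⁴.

For a small grey body in a large enclosure: P_net = εσA(T_body⁴ − T_wall⁴).
A = 4πr² = 0.02112 m²; T_body⁴ − T_wall⁴ = 1.124×10⁷ − 2.684×10⁸ = -2.572×10⁸ K⁴.
|P_net| = 0.28·5.67×10⁻⁸·0.02112·2.572×10⁸.

P_net ≈ 0.0863 W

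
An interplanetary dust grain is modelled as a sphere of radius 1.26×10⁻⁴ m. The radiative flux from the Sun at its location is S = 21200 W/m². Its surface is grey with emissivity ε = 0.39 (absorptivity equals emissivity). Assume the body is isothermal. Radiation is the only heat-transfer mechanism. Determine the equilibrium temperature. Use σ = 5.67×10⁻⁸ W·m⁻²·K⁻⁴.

T ≈ 553 K

At equilibrium, absorbed power = emitted power.
Absorbing cross-section = πr² = 4.988×10⁻⁸ m²; emitting surface = 4πr² = 1.995×10⁻⁷ m² (ratio 4).
εS·A_cross = εσ·A_surf·T⁴  ⇒  T⁴ = S/(4σ)   (ε cancels).
T⁴ = 21200/(4·5.67×10⁻⁸) = 9.347×10¹⁰ K⁴.
T = (9.347×10¹⁰)^(1/4).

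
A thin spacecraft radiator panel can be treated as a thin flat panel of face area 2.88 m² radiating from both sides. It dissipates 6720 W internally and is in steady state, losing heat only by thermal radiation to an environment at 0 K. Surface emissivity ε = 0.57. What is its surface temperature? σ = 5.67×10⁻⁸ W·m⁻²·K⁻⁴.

Steady state: internal power = radiated power, P = εσA T⁴.
Radiating area A = 2·2.88 = 5.760 m².
T⁴ = P/(εσA) = 6720/(0.57·5.67×10⁻⁸·5.760) = 3.610×10¹⁰ K⁴.
T = (3.610×10¹⁰)^(1/4).

T ≈ 436 K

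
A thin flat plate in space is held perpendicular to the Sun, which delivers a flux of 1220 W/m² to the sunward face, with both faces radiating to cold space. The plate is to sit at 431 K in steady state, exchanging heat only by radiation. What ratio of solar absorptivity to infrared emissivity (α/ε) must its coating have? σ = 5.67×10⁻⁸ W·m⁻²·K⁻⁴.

Balance: αS·A = εσ·2A·T⁴ ⇒ α/ε = 2σT⁴/S.
α/ε = 2·5.67×10⁻⁸·(431)⁴/1220 = 2·5.67×10⁻⁸·3.451×10¹⁰/1220.

α/ε ≈ 3.21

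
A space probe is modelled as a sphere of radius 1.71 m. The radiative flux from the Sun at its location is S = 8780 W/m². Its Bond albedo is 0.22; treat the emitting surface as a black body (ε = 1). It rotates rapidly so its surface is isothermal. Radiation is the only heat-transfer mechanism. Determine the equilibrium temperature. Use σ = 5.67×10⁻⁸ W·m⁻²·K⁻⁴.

At equilibrium, absorbed power = emitted power.
Absorbing cross-section = πr² = 9.186 m²; emitting surface = 4πr² = 36.75 m² (ratio 4).
(1−a)S·A_cross = εσ·A_surf·T⁴  ⇒  T⁴ = (1−a)S/(4σ).
T⁴ = 0.780·8780/(4·5.67×10⁻⁸) = 3.020×10¹⁰ K⁴.
T = (3.020×10¹⁰)^(1/4).

T ≈ 417 K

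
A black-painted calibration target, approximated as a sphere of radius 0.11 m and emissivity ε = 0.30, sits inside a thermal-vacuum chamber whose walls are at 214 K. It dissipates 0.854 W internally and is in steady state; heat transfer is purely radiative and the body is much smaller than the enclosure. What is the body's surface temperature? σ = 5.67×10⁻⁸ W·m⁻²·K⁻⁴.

T ≈ 222 K

For a small grey body in a large enclosure, net radiated power = εσA(T⁴ − T_w⁴).
Steady state: P = εσA(T⁴ − T_w⁴) with A = 4πr² = 0.1521 m².
T⁴ = P/(εσA) + T_w⁴ = 0.854/(0.30·5.67×10⁻⁸·0.1521) + (214)⁴
    = 3.302×10⁸ + 2.097×10⁹ = 2.427×10⁹ K⁴.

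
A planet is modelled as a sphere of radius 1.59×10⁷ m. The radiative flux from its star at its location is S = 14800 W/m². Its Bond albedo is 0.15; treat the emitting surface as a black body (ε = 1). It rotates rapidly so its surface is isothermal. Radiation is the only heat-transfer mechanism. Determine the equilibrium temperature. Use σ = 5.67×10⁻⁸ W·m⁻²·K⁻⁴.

T ≈ 485 K

At equilibrium, absorbed power = emitted power.
Absorbing cross-section = πr² = 7.942×10¹⁴ m²; emitting surface = 4πr² = 3.177×10¹⁵ m² (ratio 4).
(1−a)S·A_cross = εσ·A_surf·T⁴  ⇒  T⁴ = (1−a)S/(4σ).
T⁴ = 0.850·14800/(4·5.67×10⁻⁸) = 5.547×10¹⁰ K⁴.
T = (5.547×10¹⁰)^(1/4).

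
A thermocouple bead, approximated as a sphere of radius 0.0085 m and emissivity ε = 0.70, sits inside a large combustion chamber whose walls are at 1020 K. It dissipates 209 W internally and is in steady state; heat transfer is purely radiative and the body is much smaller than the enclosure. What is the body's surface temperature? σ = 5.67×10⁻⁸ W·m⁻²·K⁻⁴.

T ≈ 1620 K

For a small grey body in a large enclosure, net radiated power = εσA(T⁴ − T_w⁴).
Steady state: P = εσA(T⁴ − T_w⁴) with A = 4πr² = 9.079×10⁻⁴ m².
T⁴ = P/(εσA) + T_w⁴ = 209/(0.70·5.67×10⁻⁸·9.079×10⁻⁴) + (1020)⁴
    = 5.800×10¹² + 1.082×10¹² = 6.882×10¹² K⁴.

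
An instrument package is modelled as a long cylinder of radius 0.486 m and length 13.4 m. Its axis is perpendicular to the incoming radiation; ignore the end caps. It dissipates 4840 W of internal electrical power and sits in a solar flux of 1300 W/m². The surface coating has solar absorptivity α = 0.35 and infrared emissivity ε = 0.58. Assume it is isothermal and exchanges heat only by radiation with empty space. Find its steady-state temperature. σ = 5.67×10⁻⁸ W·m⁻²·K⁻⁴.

At steady state, absorbed solar power + internal power = radiated power.
Absorbed: α·S·A_cross = 0.35·1300·13.02 = 5926 W (cross-section 2rL).
Total input = 5926 + 4840 = 10770 W.
Radiated: εσ·A_surf·T⁴ with A_surf = 2πrL = 40.92 m².
T⁴ = 10770/(0.58·5.67×10⁻⁸·40.92) = 8.001×10⁹ K⁴.

T ≈ 299 K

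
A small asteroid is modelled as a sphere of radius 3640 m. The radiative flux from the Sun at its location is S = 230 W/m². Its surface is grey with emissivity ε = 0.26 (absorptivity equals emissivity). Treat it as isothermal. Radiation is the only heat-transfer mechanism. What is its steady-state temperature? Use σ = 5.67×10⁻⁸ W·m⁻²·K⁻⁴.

T ≈ 178 K

At equilibrium, absorbed power = emitted power.
Absorbing cross-section = πr² = 4.162×10⁷ m²; emitting surface = 4πr² = 1.665×10⁸ m² (ratio 4).
εS·A_cross = εσ·A_surf·T⁴  ⇒  T⁴ = S/(4σ)   (ε cancels).
T⁴ = 230/(4·5.67×10⁻⁸) = 1.014×10⁹ K⁴.
T = (1.014×10⁹)^(1/4).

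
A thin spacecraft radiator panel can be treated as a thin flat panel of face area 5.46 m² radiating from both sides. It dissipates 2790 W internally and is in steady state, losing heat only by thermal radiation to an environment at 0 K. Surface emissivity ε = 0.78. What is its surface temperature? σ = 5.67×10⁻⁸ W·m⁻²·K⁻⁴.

Steady state: internal power = radiated power, P = εσA T⁴.
Radiating area A = 2·5.46 = 10.92 m².
T⁴ = P/(εσA) = 2790/(0.78·5.67×10⁻⁸·10.92) = 5.777×10⁹ K⁴.
T = (5.777×10⁹)^(1/4).

T ≈ 276 K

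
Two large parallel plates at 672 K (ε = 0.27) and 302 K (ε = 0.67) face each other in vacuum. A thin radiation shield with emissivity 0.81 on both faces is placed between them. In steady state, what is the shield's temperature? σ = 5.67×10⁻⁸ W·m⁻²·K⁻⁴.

In steady state the net flux on the hot side equals that on the cold side.
σ(T₁⁴−T_s⁴)/D₁ = σ(T_s⁴−T₂⁴)/D₂, with D₁ = 1/ε₁+1/ε_s−1 = 3.938, D₂ = 1/ε_s+1/ε₂−1 = 1.727.
Solve for T_s⁴: T_s⁴ = (D₂·T₁⁴ + D₁·T₂⁴)/(D₁+D₂) = 6.795×10¹⁰ K⁴.

T_s ≈ 511 K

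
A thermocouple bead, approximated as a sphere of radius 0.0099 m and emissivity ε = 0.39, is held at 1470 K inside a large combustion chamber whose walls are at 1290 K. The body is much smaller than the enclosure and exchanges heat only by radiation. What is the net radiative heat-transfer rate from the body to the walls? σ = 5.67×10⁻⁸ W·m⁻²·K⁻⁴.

P_net ≈ 51.8 W

For a small grey body in a large enclosure: P_net = εσA(T_body⁴ − T_wall⁴).
A = 4πr² = 0.001232 m²; T_body⁴ − T_wall⁴ = 4.669×10¹² − 2.769×10¹² = 1.900×10¹² K⁴.
|P_net| = 0.39·5.67×10⁻⁸·0.001232·1.900×10¹².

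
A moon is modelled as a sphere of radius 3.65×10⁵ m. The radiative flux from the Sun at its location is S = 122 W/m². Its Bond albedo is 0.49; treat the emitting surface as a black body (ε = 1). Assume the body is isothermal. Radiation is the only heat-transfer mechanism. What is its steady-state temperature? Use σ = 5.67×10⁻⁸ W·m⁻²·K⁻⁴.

T ≈ 129 K

At equilibrium, absorbed power = emitted power.
Absorbing cross-section = πr² = 4.185×10¹¹ m²; emitting surface = 4πr² = 1.674×10¹² m² (ratio 4).
(1−a)S·A_cross = εσ·A_surf·T⁴  ⇒  T⁴ = (1−a)S/(4σ).
T⁴ = 0.510·122/(4·5.67×10⁻⁸) = 2.743×10⁸ K⁴.
T = (2.743×10⁸)^(1/4).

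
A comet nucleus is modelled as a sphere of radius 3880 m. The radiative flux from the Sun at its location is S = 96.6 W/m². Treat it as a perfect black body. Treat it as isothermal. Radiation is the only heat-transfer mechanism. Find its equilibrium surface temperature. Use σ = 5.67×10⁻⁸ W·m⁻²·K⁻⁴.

At equilibrium, absorbed power = emitted power.
Absorbing cross-section = πr² = 4.729×10⁷ m²; emitting surface = 4πr² = 1.892×10⁸ m² (ratio 4).
S·A_cross = εσ·A_surf·T⁴  ⇒  T⁴ = S/(4σ).
T⁴ = 1.00·96.6/(4·5.67×10⁻⁸) = 4.259×10⁸ K⁴.
T = (4.259×10⁸)^(1/4).

T ≈ 144 K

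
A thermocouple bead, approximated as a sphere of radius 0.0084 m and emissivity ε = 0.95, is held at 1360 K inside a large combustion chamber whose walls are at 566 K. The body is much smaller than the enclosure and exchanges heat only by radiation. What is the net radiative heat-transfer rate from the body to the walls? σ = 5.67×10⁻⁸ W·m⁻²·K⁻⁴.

P_net ≈ 158 W

For a small grey body in a large enclosure: P_net = εσA(T_body⁴ − T_wall⁴).
A = 4πr² = 8.867×10⁻⁴ m²; T_body⁴ − T_wall⁴ = 3.421×10¹² − 1.026×10¹¹ = 3.318×10¹² K⁴.
|P_net| = 0.95·5.67×10⁻⁸·8.867×10⁻⁴·3.318×10¹².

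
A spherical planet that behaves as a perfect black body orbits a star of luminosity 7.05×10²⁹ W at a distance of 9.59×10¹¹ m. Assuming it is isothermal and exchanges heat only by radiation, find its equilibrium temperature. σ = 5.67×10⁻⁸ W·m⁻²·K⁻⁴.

T ≈ 720 K

First find the stellar flux at distance d: S = L/(4πd²) = 7.05×10²⁹/(4π·(9.59×10¹¹)²) = 61000 W/m².
For an isothermal sphere, absorbed (1−a)S·πr² = emitted σ·4πr²·T⁴, so T⁴ = (1−a)S/(4σ).
T⁴ = 1.00·61000/(4·5.67×10⁻⁸) = 2.690×10¹¹ K⁴.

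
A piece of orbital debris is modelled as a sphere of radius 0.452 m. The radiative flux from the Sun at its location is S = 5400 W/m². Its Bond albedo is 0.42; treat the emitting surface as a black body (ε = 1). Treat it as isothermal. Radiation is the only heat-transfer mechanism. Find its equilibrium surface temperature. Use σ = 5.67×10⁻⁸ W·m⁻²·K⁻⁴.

At equilibrium, absorbed power = emitted power.
Absorbing cross-section = πr² = 0.6418 m²; emitting surface = 4πr² = 2.567 m² (ratio 4).
(1−a)S·A_cross = εσ·A_surf·T⁴  ⇒  T⁴ = (1−a)S/(4σ).
T⁴ = 0.580·5400/(4·5.67×10⁻⁸) = 1.381×10¹⁰ K⁴.
T = (1.381×10¹⁰)^(1/4).

T ≈ 343 K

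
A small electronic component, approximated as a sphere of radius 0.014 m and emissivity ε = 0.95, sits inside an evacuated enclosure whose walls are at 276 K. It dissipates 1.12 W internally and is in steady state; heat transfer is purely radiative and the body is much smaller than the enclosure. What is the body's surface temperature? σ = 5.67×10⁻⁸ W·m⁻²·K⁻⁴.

T ≈ 345 K

For a small grey body in a large enclosure, net radiated power = εσA(T⁴ − T_w⁴).
Steady state: P = εσA(T⁴ − T_w⁴) with A = 4πr² = 0.002463 m².
T⁴ = P/(εσA) + T_w⁴ = 1.12/(0.95·5.67×10⁻⁸·0.002463) + (276)⁴
    = 8.442×10⁹ + 5.803×10⁹ = 1.424×10¹⁰ K⁴.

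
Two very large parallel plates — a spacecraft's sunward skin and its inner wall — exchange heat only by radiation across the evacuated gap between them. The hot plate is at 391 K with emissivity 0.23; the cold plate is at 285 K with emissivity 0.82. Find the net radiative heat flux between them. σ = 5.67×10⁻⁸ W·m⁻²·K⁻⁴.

For two infinite grey parallel plates, q = σ(T₁⁴ − T₂⁴)/(1/ε₁ + 1/ε₂ − 1).
T₁⁴ − T₂⁴ = 2.337×10¹⁰ − 6.598×10⁹ = 1.678×10¹⁰ K⁴.
1/ε₁ + 1/ε₂ − 1 = 4.348 + 1.220 − 1 = 4.567.
q = 5.67×10⁻⁸ × 1.678×10¹⁰ / 4.567.

q ≈ 208 W/m²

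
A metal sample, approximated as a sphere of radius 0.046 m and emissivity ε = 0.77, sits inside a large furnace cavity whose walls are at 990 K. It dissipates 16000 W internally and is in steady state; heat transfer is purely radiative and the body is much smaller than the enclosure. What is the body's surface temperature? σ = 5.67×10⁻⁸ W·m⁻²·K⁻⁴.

T ≈ 1960 K

For a small grey body in a large enclosure, net radiated power = εσA(T⁴ − T_w⁴).
Steady state: P = εσA(T⁴ − T_w⁴) with A = 4πr² = 0.02659 m².
T⁴ = P/(εσA) + T_w⁴ = 16000/(0.77·5.67×10⁻⁸·0.02659) + (990)⁴
    = 1.378×10¹³ + 9.606×10¹¹ = 1.474×10¹³ K⁴.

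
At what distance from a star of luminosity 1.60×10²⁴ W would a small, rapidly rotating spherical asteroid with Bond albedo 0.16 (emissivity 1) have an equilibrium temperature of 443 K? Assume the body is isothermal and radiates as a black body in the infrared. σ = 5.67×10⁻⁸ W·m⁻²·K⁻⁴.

d ≈ 3.50×10⁹ m

For an isothermal black-emitting sphere, (1−a)S·πr² = σ·4πr²·T⁴ ⇒ S = 4σT⁴/(1−a).
S = 4·5.67×10⁻⁸·(443)⁴/0.840 = 10400 W/m².
Flux falls as S = L/(4πd²), so d = √(L/(4πS)) = √(1.60×10²⁴/(4π·10400)).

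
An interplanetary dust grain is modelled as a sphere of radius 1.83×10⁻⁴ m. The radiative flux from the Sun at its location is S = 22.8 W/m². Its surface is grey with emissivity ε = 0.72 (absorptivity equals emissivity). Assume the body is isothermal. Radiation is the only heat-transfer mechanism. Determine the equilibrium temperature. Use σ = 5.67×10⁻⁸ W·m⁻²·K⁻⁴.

At equilibrium, absorbed power = emitted power.
Absorbing cross-section = πr² = 1.052×10⁻⁷ m²; emitting surface = 4πr² = 4.208×10⁻⁷ m² (ratio 4).
εS·A_cross = εσ·A_surf·T⁴  ⇒  T⁴ = S/(4σ)   (ε cancels).
T⁴ = 22.8/(4·5.67×10⁻⁸) = 1.005×10⁸ K⁴.
T = (1.005×10⁸)^(1/4).

T ≈ 100 K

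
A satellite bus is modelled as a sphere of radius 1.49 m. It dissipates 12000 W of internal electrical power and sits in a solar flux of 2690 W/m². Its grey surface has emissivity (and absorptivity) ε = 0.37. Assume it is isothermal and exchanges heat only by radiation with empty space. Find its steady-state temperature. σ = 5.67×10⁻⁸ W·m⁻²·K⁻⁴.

At steady state, absorbed solar power + internal power = radiated power.
Absorbed: α·S·A_cross = 0.37·2690·6.975 = 6942 W (cross-section πr²).
Total input = 6942 + 12000 = 18940 W.
Radiated: εσ·A_surf·T⁴ with A_surf = 4πr² = 27.90 m².
T⁴ = 18940/(0.37·5.67×10⁻⁸·27.90) = 3.236×10¹⁰ K⁴.

T ≈ 424 K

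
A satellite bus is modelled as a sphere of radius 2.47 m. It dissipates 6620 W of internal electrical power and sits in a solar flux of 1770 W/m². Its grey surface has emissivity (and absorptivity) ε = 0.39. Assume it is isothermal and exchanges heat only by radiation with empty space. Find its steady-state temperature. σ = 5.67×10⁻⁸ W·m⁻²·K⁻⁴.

T ≈ 329 K

At steady state, absorbed solar power + internal power = radiated power.
Absorbed: α·S·A_cross = 0.39·1770·19.17 = 13230 W (cross-section πr²).
Total input = 13230 + 6620 = 19850 W.
Radiated: εσ·A_surf·T⁴ with A_surf = 4πr² = 76.67 m².
T⁴ = 19850/(0.39·5.67×10⁻⁸·76.67) = 1.171×10¹⁰ K⁴.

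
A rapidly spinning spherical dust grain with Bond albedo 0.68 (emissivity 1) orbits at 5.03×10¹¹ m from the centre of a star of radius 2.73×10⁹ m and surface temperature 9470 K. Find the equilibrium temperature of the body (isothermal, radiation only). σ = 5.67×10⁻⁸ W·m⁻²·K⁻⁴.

T ≈ 371 K

The star's surface emits σT_*⁴; at distance d the flux is S = σT_*⁴(R_*/d)².
S = 5.67×10⁻⁸·(9470)⁴·(2.73×10⁹/5.03×10¹¹)² = 13430 W/m².
For an isothermal sphere T⁴ = (1−a)S/(4σ) = 1.895×10¹⁰ K⁴.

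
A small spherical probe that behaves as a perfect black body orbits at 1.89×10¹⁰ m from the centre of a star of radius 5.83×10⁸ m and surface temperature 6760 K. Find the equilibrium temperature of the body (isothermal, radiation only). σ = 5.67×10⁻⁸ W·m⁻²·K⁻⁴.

The star's surface emits σT_*⁴; at distance d the flux is S = σT_*⁴(R_*/d)².
S = 5.67×10⁻⁸·(6760)⁴·(5.83×10⁸/1.89×10¹⁰)² = 1.127×10⁵ W/m².
For an isothermal sphere T⁴ = (1−a)S/(4σ) = 4.968×10¹¹ K⁴.

T ≈ 840 K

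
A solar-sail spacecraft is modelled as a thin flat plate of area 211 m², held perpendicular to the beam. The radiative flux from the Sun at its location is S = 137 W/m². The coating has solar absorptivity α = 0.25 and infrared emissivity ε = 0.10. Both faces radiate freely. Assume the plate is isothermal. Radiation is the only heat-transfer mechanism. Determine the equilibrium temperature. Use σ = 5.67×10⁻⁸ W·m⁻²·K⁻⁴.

At equilibrium, absorbed power = emitted power.
Absorbing cross-section = A = 211.0 m²; emitting surface = 2A = 422.0 m² (ratio 2).
αS·A_cross = εσ·A_surf·T⁴  ⇒  T⁴ = αS/(ε·2σ).
T⁴ = 0.250·137/(0.10·2·5.67×10⁻⁸) = 3.020×10⁹ K⁴.
T = (3.020×10⁹)^(1/4).

T ≈ 234 K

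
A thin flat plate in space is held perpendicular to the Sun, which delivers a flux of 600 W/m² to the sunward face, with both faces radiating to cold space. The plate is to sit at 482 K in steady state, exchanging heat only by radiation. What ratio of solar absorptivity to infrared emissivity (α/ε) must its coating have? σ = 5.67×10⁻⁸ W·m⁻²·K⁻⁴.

Balance: αS·A = εσ·2A·T⁴ ⇒ α/ε = 2σT⁴/S.
α/ε = 2·5.67×10⁻⁸·(482)⁴/600 = 2·5.67×10⁻⁸·5.397×10¹⁰/600.

α/ε ≈ 10.2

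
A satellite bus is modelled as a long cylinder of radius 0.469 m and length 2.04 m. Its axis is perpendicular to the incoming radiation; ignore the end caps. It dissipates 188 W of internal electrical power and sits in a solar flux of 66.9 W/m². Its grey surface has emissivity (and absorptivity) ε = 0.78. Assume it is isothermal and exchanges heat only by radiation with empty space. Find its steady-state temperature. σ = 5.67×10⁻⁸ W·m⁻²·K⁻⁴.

At steady state, absorbed solar power + internal power = radiated power.
Absorbed: α·S·A_cross = 0.78·66.9·1.914 = 99.85 W (cross-section 2rL).
Total input = 99.85 + 188 = 287.9 W.
Radiated: εσ·A_surf·T⁴ with A_surf = 2πrL = 6.012 m².
T⁴ = 287.9/(0.78·5.67×10⁻⁸·6.012) = 1.083×10⁹ K⁴.

T ≈ 181 K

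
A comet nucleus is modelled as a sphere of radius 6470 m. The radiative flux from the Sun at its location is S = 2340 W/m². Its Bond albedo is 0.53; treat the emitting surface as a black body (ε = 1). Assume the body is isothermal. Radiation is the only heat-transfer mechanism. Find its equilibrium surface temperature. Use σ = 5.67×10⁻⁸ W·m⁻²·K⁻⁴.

T ≈ 264 K

At equilibrium, absorbed power = emitted power.
Absorbing cross-section = πr² = 1.315×10⁸ m²; emitting surface = 4πr² = 5.260×10⁸ m² (ratio 4).
(1−a)S·A_cross = εσ·A_surf·T⁴  ⇒  T⁴ = (1−a)S/(4σ).
T⁴ = 0.470·2340/(4·5.67×10⁻⁸) = 4.849×10⁹ K⁴.
T = (4.849×10⁹)^(1/4).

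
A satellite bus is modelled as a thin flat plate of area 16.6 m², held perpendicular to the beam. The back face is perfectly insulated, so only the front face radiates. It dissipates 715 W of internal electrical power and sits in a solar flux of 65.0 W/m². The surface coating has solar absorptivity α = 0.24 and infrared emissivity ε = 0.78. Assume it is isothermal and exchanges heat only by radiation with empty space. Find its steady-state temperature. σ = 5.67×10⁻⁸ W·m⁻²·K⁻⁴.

At steady state, absorbed solar power + internal power = radiated power.
Absorbed: α·S·A_cross = 0.24·65.0·16.60 = 259.0 W (cross-section A).
Total input = 259.0 + 715 = 974.0 W.
Radiated: εσ·A_surf·T⁴ with A_surf = A = 16.60 m².
T⁴ = 974.0/(0.78·5.67×10⁻⁸·16.60) = 1.327×10⁹ K⁴.

T ≈ 191 K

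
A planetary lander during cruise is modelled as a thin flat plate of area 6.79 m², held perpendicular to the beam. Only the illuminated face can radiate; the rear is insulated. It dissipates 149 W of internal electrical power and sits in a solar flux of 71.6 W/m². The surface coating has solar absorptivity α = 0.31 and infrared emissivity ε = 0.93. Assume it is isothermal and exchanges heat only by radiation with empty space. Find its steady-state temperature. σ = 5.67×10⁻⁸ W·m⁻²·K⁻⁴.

At steady state, absorbed solar power + internal power = radiated power.
Absorbed: α·S·A_cross = 0.31·71.6·6.790 = 150.7 W (cross-section A).
Total input = 150.7 + 149 = 299.7 W.
Radiated: εσ·A_surf·T⁴ with A_surf = A = 6.790 m².
T⁴ = 299.7/(0.93·5.67×10⁻⁸·6.790) = 8.371×10⁸ K⁴.

T ≈ 170 K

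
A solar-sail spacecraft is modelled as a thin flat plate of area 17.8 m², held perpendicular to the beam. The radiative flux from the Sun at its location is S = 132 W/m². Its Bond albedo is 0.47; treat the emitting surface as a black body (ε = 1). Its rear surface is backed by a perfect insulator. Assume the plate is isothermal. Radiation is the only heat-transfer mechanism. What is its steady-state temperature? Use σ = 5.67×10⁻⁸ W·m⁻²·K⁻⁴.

At equilibrium, absorbed power = emitted power.
Absorbing cross-section = A = 17.80 m²; emitting surface = A = 17.80 m² (ratio 1).
(1−a)S·A_cross = εσ·A_surf·T⁴  ⇒  T⁴ = (1−a)S/(1σ).
T⁴ = 0.530·132/(1·5.67×10⁻⁸) = 1.234×10⁹ K⁴.
T = (1.234×10⁹)^(1/4).

T ≈ 187 K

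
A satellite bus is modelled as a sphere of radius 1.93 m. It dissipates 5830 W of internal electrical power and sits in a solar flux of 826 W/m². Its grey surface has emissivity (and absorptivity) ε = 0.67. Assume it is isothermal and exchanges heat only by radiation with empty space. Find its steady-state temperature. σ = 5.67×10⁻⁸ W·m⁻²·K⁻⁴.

T ≈ 288 K

At steady state, absorbed solar power + internal power = radiated power.
Absorbed: α·S·A_cross = 0.67·826·11.70 = 6476 W (cross-section πr²).
Total input = 6476 + 5830 = 12310 W.
Radiated: εσ·A_surf·T⁴ with A_surf = 4πr² = 46.81 m².
T⁴ = 12310/(0.67·5.67×10⁻⁸·46.81) = 6.921×10⁹ K⁴.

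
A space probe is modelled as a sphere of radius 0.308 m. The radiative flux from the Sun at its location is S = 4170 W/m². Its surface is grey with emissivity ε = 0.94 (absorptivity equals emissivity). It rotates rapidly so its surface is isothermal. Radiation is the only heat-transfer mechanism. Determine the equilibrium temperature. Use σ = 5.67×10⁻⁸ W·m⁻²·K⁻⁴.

At equilibrium, absorbed power = emitted power.
Absorbing cross-section = πr² = 0.2980 m²; emitting surface = 4πr² = 1.192 m² (ratio 4).
εS·A_cross = εσ·A_surf·T⁴  ⇒  T⁴ = S/(4σ)   (ε cancels).
T⁴ = 4170/(4·5.67×10⁻⁸) = 1.839×10¹⁰ K⁴.
T = (1.839×10¹⁰)^(1/4).

T ≈ 368 K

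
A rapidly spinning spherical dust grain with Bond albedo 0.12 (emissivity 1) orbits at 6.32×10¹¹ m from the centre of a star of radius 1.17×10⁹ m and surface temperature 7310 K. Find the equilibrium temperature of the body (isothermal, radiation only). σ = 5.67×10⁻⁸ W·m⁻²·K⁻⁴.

T ≈ 215 K

The star's surface emits σT_*⁴; at distance d the flux is S = σT_*⁴(R_*/d)².
S = 5.67×10⁻⁸·(7310)⁴·(1.17×10⁹/6.32×10¹¹)² = 554.9 W/m².
For an isothermal sphere T⁴ = (1−a)S/(4σ) = 2.153×10⁹ K⁴.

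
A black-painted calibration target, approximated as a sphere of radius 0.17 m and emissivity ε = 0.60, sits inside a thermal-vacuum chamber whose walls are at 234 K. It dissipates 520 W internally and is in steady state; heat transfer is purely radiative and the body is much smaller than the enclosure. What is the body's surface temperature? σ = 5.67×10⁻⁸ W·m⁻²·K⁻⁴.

For a small grey body in a large enclosure, net radiated power = εσA(T⁴ − T_w⁴).
Steady state: P = εσA(T⁴ − T_w⁴) with A = 4πr² = 0.3632 m².
T⁴ = P/(εσA) + T_w⁴ = 520/(0.60·5.67×10⁻⁸·0.3632) + (234)⁴
    = 4.209×10¹⁰ + 2.998×10⁹ = 4.509×10¹⁰ K⁴.

T ≈ 461 K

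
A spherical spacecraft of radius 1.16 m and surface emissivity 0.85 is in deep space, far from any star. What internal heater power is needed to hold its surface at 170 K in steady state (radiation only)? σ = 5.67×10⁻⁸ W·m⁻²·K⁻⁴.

P = εσ·4πr²·T⁴.
4πr² = 16.91 m²; T⁴ = 8.352×10⁸ K⁴.
P = 0.85·5.67×10⁻⁸·16.91·8.352×10⁸.

P ≈ 681 W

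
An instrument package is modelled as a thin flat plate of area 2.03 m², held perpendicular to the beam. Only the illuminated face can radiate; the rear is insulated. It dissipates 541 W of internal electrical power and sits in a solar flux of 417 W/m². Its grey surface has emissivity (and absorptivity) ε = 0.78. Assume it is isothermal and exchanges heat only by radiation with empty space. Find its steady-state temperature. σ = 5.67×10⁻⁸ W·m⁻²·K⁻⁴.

At steady state, absorbed solar power + internal power = radiated power.
Absorbed: α·S·A_cross = 0.78·417·2.030 = 660.3 W (cross-section A).
Total input = 660.3 + 541 = 1201 W.
Radiated: εσ·A_surf·T⁴ with A_surf = A = 2.030 m².
T⁴ = 1201/(0.78·5.67×10⁻⁸·2.030) = 1.338×10¹⁰ K⁴.

T ≈ 340 K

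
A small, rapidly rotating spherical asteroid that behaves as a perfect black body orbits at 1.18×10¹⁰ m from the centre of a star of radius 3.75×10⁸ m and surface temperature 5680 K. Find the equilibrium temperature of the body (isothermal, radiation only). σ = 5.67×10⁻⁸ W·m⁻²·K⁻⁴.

The star's surface emits σT_*⁴; at distance d the flux is S = σT_*⁴(R_*/d)².
S = 5.67×10⁻⁸·(5680)⁴·(3.75×10⁸/1.18×10¹⁰)² = 59600 W/m².
For an isothermal sphere T⁴ = (1−a)S/(4σ) = 2.628×10¹¹ K⁴.

T ≈ 716 K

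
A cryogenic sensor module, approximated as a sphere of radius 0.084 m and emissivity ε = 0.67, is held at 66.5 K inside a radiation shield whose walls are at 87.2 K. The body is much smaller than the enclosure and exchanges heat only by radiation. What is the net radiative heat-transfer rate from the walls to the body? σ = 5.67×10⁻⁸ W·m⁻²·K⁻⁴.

For a small grey body in a large enclosure: P_net = εσA(T_body⁴ − T_wall⁴).
A = 4πr² = 0.08867 m²; T_body⁴ − T_wall⁴ = 1.956×10⁷ − 5.782×10⁷ = -3.826×10⁷ K⁴.
|P_net| = 0.67·5.67×10⁻⁸·0.08867·3.826×10⁷.

P_net ≈ 0.129 W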